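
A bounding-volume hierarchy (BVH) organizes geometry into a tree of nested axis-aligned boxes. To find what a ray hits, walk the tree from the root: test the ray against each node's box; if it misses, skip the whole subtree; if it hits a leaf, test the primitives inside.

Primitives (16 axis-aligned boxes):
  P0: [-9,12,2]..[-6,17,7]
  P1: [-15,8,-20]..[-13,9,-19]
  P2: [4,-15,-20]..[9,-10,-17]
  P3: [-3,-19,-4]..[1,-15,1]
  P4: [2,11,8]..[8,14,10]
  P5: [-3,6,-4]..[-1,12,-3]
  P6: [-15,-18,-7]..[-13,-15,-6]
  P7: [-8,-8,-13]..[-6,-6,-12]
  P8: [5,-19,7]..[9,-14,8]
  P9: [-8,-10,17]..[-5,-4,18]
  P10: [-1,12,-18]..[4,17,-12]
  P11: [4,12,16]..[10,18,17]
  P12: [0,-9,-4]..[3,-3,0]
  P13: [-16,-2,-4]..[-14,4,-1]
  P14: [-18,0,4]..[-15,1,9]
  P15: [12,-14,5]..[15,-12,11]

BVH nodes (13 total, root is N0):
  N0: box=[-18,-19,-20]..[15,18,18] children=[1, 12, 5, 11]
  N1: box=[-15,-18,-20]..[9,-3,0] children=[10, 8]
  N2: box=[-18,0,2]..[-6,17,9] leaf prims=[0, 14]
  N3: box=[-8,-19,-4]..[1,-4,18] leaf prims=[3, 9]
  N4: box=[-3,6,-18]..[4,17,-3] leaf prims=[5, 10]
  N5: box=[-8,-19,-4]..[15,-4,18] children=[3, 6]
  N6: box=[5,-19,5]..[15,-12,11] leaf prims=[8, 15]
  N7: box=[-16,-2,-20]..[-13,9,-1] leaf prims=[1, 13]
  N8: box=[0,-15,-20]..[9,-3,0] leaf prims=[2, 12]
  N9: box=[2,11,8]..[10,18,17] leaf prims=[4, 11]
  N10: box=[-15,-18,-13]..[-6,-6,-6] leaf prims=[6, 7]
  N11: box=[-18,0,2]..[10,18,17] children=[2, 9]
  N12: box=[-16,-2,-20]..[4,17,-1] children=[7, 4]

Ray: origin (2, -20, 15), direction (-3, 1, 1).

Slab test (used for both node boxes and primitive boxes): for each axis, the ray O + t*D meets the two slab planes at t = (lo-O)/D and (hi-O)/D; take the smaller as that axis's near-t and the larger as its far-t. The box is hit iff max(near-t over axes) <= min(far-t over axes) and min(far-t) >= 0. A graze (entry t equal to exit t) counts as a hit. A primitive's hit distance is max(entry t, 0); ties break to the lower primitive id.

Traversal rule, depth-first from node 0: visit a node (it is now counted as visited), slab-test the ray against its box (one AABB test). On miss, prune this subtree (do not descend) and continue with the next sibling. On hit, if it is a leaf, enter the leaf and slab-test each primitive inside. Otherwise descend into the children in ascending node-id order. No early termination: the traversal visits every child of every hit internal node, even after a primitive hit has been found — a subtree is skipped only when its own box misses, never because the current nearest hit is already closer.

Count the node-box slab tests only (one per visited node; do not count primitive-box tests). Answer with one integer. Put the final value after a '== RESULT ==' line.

Traverse from the root:
N0 x:[-13/3,20/3] y:[1,38] z:[-35,3] -> hit [1,3], descend [1, 5, 11, 12]
  N1 x:[-7/3,17/3] y:[2,17] z:[-35,-15] -> miss, prune
  N5 x:[-13/3,10/3] y:[1,16] z:[-19,3] -> hit [1,3], descend [3, 6]
    N3 x:[1/3,10/3] y:[1,16] z:[-19,3] -> hit [1,3] leaf, test {P3(miss), P9(miss)}
    N6 x:[-13/3,-1] y:[1,8] z:[-10,-4] -> miss, prune
  N11 x:[-8/3,20/3] y:[20,38] z:[-13,2] -> miss, prune
  N12 x:[-2/3,6] y:[18,37] z:[-35,-16] -> miss, prune

Summary -> nodes [0, 1, 5, 3, 6, 11, 12]; box-tests=7; leaf-entries=1; first=miss

== RESULT ==
7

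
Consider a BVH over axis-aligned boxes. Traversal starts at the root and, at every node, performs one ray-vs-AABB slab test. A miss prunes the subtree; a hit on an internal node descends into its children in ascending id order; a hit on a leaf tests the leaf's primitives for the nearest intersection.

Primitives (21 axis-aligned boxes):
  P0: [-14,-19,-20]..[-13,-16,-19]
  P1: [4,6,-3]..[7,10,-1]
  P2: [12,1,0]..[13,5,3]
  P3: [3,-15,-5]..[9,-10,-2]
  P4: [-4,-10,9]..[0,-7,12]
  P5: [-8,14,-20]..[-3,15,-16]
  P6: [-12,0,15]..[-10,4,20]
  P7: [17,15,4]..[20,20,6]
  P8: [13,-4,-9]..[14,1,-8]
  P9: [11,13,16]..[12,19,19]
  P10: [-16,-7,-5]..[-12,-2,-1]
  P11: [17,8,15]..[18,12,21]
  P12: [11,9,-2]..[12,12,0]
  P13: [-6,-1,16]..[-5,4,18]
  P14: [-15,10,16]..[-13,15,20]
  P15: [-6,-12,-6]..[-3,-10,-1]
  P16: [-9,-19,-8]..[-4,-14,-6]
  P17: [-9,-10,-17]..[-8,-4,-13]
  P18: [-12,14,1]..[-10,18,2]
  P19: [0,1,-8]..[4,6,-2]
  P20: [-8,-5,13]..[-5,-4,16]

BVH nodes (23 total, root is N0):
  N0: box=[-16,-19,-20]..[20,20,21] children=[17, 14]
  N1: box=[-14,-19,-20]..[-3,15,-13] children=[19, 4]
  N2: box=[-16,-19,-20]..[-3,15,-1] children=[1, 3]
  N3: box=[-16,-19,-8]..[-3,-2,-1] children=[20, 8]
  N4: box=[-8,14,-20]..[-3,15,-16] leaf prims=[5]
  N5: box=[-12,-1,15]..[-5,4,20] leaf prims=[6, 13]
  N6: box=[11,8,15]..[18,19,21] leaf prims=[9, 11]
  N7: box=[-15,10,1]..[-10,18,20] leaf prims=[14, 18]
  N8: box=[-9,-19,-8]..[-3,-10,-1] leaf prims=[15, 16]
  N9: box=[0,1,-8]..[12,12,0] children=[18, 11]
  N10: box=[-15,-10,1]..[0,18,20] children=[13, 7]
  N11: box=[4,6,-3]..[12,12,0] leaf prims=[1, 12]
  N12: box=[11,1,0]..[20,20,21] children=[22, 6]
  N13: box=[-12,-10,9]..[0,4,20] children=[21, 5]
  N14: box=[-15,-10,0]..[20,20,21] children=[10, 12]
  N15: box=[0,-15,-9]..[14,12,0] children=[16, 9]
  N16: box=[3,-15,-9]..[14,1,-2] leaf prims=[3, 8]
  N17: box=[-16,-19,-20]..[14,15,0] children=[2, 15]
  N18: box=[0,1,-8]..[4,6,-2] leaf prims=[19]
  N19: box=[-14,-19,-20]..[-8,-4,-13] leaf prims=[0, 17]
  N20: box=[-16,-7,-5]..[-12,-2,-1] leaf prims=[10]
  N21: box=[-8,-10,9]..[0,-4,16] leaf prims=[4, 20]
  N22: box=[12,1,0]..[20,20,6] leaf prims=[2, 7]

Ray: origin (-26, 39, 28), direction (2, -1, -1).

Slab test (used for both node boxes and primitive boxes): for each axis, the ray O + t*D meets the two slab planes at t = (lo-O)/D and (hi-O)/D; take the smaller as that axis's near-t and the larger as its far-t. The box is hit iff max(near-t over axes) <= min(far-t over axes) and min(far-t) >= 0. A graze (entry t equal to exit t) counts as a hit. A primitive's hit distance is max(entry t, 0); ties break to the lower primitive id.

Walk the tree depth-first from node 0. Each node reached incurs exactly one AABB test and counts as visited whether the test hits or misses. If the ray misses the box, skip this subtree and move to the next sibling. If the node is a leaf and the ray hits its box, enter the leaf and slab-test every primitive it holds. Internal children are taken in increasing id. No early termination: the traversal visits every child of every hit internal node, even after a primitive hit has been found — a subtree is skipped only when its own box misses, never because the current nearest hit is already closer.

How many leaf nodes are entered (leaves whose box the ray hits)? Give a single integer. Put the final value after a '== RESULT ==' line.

Traverse from the root:
N0 x:[5,23] y:[19,58] z:[7,48] -> hit [19,23], descend [14, 17]
  N14 x:[11/2,23] y:[19,49] z:[7,28] -> hit [19,23], descend [10, 12]
    N10 x:[11/2,13] y:[21,49] z:[8,27] -> miss, prune
    N12 x:[37/2,23] y:[19,38] z:[7,28] -> hit [19,23], descend [6, 22]
      N6 x:[37/2,22] y:[20,31] z:[7,13] -> miss, prune
      N22 x:[19,23] y:[19,38] z:[22,28] -> hit [22,23] leaf, test {P2(miss), P7@t=22}
  N17 x:[5,20] y:[24,58] z:[28,48] -> miss, prune

Summary -> nodes [0, 14, 10, 12, 6, 22, 17]; box-tests=7; leaf-entries=1; first=P7

== RESULT ==
1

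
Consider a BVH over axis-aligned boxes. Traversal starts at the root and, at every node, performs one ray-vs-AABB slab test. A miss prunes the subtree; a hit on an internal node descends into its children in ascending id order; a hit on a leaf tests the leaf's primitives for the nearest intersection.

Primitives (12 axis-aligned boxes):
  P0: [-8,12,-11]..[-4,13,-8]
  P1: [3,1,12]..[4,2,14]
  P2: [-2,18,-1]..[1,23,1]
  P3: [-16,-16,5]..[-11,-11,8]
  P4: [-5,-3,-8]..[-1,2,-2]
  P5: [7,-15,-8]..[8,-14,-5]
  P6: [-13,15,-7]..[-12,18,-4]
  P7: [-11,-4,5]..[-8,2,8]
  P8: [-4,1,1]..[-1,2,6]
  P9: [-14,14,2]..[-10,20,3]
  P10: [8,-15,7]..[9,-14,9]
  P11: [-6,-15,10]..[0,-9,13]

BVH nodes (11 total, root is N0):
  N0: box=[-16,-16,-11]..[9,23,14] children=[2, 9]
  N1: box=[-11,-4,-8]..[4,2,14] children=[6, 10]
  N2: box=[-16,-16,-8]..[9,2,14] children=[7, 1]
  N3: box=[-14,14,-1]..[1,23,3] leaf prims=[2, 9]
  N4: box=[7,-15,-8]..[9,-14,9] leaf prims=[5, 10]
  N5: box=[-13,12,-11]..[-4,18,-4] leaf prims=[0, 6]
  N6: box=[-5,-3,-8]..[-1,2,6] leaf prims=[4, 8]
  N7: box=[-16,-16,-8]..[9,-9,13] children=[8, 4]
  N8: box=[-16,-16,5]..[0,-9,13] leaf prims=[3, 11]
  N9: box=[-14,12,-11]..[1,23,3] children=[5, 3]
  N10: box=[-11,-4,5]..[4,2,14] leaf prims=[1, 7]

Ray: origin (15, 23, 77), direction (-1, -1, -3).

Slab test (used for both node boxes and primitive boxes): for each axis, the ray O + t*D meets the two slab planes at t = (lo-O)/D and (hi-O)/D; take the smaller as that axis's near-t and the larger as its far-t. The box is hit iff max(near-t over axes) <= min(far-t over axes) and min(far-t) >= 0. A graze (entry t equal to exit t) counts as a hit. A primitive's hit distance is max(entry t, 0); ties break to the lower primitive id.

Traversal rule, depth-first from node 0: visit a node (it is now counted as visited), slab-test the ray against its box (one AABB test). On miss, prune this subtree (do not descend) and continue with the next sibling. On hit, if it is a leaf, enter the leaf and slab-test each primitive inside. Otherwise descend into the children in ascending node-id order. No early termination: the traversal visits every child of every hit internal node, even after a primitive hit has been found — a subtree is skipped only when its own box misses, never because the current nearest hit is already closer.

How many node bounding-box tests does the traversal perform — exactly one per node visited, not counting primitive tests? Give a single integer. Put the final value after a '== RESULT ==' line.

Trace the traversal:
N0 x:[6,31] y:[0,39] z:[21,88/3] -> hit [21,88/3], descend [2, 9]
  N2 x:[6,31] y:[21,39] z:[21,85/3] -> hit [21,85/3], descend [1, 7]
    N1 x:[11,26] y:[21,27] z:[21,85/3] -> hit [21,26], descend [6, 10]
      N6 x:[16,20] y:[21,26] z:[71/3,85/3] -> miss, prune
      N10 x:[11,26] y:[21,27] z:[21,24] -> hit [21,24] leaf, test {P1(miss), P7@t=23}
    N7 x:[6,31] y:[32,39] z:[64/3,85/3] -> miss, prune
  N9 x:[14,29] y:[0,11] z:[74/3,88/3] -> miss, prune

7 AABB tests over nodes [0, 2, 1, 6, 10, 7, 9]; 1 leaf entered; closest P7.

== RESULT ==
7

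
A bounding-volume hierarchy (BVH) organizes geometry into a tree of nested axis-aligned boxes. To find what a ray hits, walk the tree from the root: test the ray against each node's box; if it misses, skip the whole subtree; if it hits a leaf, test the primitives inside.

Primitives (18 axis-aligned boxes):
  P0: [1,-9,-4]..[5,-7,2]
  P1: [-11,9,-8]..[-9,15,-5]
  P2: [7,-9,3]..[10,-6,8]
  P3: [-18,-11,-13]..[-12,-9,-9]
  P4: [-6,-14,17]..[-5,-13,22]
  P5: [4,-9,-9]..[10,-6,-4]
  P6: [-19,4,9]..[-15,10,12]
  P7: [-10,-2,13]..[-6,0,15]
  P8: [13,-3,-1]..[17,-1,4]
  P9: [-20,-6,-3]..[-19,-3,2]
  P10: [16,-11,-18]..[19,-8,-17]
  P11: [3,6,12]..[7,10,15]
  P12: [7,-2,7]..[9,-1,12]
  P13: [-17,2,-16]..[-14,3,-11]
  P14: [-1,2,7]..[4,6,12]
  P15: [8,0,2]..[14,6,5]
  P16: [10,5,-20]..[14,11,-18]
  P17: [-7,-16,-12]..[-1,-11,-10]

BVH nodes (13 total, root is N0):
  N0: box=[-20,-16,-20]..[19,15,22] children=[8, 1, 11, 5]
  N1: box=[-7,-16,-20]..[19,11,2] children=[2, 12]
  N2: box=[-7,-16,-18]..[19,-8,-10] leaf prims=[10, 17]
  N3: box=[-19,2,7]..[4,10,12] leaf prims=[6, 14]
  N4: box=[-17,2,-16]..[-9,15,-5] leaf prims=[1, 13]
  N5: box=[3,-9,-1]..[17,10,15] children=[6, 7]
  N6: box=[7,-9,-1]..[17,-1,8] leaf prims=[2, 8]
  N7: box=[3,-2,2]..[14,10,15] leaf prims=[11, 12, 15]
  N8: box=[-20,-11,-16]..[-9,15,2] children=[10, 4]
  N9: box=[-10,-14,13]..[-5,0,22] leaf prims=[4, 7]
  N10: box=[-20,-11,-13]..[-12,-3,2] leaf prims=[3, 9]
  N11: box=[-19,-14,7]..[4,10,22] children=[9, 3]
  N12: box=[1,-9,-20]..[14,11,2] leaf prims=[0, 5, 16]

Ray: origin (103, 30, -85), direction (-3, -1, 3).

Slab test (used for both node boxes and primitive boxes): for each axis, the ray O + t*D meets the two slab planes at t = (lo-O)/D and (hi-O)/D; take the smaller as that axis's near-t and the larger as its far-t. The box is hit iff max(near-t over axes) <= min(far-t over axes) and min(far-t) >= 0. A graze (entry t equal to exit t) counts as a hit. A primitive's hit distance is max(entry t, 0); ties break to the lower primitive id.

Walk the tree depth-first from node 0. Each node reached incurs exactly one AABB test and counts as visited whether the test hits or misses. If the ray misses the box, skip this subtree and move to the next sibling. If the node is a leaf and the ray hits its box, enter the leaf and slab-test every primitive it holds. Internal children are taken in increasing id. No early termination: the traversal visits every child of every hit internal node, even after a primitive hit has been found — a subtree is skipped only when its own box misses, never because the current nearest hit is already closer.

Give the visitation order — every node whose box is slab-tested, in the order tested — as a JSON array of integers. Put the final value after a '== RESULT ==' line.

Trace the traversal:
N0 x:[28,41] y:[15,46] z:[65/3,107/3] -> hit [28,107/3], descend [1, 5, 8, 11]
  N1 x:[28,110/3] y:[19,46] z:[65/3,29] -> hit [28,29], descend [2, 12]
    N2 x:[28,110/3] y:[38,46] z:[67/3,25] -> miss, prune
    N12 x:[89/3,34] y:[19,39] z:[65/3,29] -> miss, prune
  N5 x:[86/3,100/3] y:[20,39] z:[28,100/3] -> hit [86/3,100/3], descend [6, 7]
    N6 x:[86/3,32] y:[31,39] z:[28,31] -> hit [31,31] leaf, test {P2(miss), P8(miss)}
    N7 x:[89/3,100/3] y:[20,32] z:[29,100/3] -> hit [89/3,32] leaf, test {P11(miss), P12@t=94/3, P15@t=89/3}
  N8 x:[112/3,41] y:[15,41] z:[23,29] -> miss, prune
  N11 x:[33,122/3] y:[20,44] z:[92/3,107/3] -> hit [33,107/3], descend [3, 9]
    N3 x:[33,122/3] y:[20,28] z:[92/3,97/3] -> miss, prune
    N9 x:[36,113/3] y:[30,44] z:[98/3,107/3] -> miss, prune

11 AABB tests over nodes [0, 1, 2, 12, 5, 6, 7, 8, 11, 3, 9]; 2 leaves entered; closest P15.

== RESULT ==
[0, 1, 2, 12, 5, 6, 7, 8, 11, 3, 9]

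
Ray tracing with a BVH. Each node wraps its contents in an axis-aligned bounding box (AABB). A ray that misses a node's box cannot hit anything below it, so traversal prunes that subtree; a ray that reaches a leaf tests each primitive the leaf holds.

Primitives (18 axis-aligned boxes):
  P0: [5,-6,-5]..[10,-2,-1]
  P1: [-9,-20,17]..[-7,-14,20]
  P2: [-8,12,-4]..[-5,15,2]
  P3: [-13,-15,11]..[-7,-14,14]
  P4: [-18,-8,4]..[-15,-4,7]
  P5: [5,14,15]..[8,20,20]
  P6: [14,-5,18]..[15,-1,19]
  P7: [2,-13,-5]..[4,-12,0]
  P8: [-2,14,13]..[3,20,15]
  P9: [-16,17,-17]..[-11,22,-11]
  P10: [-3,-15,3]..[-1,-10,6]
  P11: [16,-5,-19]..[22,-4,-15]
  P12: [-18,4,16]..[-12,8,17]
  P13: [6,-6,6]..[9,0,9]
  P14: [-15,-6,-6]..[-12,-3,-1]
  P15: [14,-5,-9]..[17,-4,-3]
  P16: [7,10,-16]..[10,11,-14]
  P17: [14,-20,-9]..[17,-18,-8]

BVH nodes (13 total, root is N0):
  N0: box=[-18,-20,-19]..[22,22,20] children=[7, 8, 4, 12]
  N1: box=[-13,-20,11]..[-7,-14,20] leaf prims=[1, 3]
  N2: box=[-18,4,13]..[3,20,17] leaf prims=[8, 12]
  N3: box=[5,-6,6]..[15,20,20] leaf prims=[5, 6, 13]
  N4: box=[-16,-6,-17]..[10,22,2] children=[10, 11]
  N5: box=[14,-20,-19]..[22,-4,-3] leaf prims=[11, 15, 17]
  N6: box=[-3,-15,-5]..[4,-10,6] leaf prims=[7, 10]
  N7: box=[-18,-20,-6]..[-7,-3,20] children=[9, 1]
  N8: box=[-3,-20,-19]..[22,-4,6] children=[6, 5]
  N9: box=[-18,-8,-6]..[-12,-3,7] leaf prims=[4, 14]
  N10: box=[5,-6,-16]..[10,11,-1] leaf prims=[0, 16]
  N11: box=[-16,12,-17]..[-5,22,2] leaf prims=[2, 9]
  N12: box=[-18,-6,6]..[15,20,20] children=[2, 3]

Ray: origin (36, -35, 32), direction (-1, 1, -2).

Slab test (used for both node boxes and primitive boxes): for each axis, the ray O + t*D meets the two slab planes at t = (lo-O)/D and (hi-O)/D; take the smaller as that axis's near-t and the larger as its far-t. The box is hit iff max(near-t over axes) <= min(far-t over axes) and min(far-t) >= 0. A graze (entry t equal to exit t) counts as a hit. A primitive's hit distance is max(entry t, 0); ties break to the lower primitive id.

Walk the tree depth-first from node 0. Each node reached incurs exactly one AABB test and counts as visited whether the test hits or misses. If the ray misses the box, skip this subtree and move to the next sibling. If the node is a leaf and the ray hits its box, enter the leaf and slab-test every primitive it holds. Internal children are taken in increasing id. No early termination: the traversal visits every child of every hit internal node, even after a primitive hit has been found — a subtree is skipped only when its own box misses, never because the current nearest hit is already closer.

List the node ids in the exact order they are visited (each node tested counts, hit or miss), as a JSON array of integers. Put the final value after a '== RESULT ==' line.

Trace the traversal:
N0 x:[14,54] y:[15,57] z:[6,51/2] -> hit [15,51/2], descend [4, 7, 8, 12]
  N4 x:[26,52] y:[29,57] z:[15,49/2] -> miss, prune
  N7 x:[43,54] y:[15,32] z:[6,19] -> miss, prune
  N8 x:[14,39] y:[15,31] z:[13,51/2] -> hit [15,51/2], descend [5, 6]
    N5 x:[14,22] y:[15,31] z:[35/2,51/2] -> hit [35/2,22] leaf, test {P11(miss), P15(miss), P17(miss)}
    N6 x:[32,39] y:[20,25] z:[13,37/2] -> miss, prune
  N12 x:[21,54] y:[29,55] z:[6,13] -> miss, prune

Visited [0, 4, 7, 8, 5, 6, 12]. Tests: 7 box, 1 leaf. Nearest: miss.

== RESULT ==
[0, 4, 7, 8, 5, 6, 12]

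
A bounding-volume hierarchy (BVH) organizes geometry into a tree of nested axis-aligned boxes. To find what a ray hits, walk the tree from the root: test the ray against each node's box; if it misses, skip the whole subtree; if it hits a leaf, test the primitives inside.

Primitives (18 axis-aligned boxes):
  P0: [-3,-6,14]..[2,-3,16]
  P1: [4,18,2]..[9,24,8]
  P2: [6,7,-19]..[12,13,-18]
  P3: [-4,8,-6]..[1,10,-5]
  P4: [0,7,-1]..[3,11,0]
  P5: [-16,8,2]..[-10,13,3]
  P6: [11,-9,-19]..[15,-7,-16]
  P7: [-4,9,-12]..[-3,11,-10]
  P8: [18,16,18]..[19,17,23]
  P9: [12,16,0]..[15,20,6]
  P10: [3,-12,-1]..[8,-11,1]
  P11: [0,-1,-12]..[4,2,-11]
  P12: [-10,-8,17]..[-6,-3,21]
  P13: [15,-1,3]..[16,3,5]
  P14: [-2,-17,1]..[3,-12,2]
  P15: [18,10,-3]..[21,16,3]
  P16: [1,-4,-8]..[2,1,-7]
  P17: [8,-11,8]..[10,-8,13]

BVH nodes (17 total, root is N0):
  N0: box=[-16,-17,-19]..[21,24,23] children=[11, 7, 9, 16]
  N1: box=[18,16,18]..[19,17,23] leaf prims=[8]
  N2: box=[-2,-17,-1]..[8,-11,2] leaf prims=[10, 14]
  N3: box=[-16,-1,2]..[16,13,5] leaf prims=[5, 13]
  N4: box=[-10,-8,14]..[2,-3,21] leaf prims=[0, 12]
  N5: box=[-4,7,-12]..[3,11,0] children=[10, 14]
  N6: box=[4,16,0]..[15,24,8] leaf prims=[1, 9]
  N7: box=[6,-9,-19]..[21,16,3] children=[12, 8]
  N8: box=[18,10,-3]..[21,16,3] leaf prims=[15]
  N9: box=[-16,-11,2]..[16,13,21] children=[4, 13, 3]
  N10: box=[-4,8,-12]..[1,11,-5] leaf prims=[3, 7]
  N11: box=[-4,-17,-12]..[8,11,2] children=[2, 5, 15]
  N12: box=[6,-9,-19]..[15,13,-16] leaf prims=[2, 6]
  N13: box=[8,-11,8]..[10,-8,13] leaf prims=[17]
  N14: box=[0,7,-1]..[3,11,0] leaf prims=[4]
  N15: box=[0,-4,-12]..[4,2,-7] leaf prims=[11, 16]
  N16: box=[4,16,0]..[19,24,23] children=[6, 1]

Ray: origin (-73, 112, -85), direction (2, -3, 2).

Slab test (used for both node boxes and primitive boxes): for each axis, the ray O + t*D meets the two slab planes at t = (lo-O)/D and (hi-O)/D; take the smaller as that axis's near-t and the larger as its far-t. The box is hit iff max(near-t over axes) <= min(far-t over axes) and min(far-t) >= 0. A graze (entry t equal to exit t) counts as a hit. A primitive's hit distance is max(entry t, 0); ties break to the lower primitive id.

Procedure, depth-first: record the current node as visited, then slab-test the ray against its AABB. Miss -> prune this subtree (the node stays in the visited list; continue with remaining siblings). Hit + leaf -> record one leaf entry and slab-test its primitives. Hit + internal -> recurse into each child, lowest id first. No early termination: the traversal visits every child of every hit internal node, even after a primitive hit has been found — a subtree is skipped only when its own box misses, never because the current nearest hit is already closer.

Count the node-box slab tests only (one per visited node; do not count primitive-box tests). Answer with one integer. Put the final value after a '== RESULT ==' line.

Traverse from the root:
N0 x:[57/2,47] y:[88/3,43] z:[33,54] -> hit [33,43], descend [7, 9, 11, 16]
  N7 x:[79/2,47] y:[32,121/3] z:[33,44] -> hit [79/2,121/3], descend [8, 12]
    N8 x:[91/2,47] y:[32,34] z:[41,44] -> miss, prune
    N12 x:[79/2,44] y:[33,121/3] z:[33,69/2] -> miss, prune
  N9 x:[57/2,89/2] y:[33,41] z:[87/2,53] -> miss, prune
  N11 x:[69/2,81/2] y:[101/3,43] z:[73/2,87/2] -> hit [73/2,81/2], descend [2, 5, 15]
    N2 x:[71/2,81/2] y:[41,43] z:[42,87/2] -> miss, prune
    N5 x:[69/2,38] y:[101/3,35] z:[73/2,85/2] -> miss, prune
    N15 x:[73/2,77/2] y:[110/3,116/3] z:[73/2,39] -> hit [110/3,77/2] leaf, test {P11@t=110/3, P16(miss)}
  N16 x:[77/2,46] y:[88/3,32] z:[85/2,54] -> miss, prune

Summary -> nodes [0, 7, 8, 12, 9, 11, 2, 5, 15, 16]; box-tests=10; leaf-entries=1; first=P11

== RESULT ==
10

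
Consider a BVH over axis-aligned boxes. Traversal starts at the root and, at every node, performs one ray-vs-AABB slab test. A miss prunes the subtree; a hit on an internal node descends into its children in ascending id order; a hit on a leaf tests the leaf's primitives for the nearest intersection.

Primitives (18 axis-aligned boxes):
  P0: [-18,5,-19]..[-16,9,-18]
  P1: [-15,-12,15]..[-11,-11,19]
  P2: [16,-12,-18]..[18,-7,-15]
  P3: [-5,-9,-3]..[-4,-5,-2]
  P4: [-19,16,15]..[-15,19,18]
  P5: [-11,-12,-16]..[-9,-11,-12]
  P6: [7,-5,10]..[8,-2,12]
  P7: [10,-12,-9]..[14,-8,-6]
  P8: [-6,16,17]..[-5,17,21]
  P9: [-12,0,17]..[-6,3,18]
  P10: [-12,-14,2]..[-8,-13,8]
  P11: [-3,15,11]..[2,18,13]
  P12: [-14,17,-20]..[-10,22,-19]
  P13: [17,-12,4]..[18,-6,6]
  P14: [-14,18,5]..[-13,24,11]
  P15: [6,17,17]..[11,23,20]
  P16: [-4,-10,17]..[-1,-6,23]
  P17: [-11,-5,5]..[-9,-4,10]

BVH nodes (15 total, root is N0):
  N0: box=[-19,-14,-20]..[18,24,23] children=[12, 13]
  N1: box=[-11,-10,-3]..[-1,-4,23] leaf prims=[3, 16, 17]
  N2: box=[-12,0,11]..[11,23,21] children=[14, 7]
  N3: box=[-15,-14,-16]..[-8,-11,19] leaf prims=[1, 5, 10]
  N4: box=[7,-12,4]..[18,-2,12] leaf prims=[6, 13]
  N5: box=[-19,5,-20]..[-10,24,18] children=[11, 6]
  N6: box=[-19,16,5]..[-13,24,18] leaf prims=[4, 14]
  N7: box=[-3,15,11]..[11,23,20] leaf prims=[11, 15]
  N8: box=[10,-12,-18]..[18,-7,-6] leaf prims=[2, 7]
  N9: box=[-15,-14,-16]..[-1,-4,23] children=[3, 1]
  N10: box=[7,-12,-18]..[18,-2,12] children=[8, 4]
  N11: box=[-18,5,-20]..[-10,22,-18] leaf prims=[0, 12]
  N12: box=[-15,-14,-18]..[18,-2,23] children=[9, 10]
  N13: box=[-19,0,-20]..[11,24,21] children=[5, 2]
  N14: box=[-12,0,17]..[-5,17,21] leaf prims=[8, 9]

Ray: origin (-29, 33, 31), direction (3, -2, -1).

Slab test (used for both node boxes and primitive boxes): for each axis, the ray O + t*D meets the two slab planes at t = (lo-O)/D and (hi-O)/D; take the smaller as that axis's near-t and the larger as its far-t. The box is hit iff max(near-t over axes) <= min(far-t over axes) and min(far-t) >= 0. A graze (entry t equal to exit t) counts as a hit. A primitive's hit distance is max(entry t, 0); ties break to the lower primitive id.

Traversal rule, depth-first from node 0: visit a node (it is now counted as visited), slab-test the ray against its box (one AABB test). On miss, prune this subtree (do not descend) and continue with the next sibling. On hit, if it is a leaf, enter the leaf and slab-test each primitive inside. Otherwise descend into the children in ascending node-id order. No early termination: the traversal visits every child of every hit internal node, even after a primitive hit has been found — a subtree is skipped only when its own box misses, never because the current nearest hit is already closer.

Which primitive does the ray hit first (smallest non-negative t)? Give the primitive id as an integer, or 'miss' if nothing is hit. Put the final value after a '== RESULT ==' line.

Trace the traversal:
N0 x:[10/3,47/3] y:[9/2,47/2] z:[8,51] -> hit [8,47/3], descend [12, 13]
  N12 x:[14/3,47/3] y:[35/2,47/2] z:[8,49] -> miss, prune
  N13 x:[10/3,40/3] y:[9/2,33/2] z:[10,51] -> hit [10,40/3], descend [2, 5]
    N2 x:[17/3,40/3] y:[5,33/2] z:[10,20] -> hit [10,40/3], descend [7, 14]
      N7 x:[26/3,40/3] y:[5,9] z:[11,20] -> miss, prune
      N14 x:[17/3,8] y:[8,33/2] z:[10,14] -> miss, prune
    N5 x:[10/3,19/3] y:[9/2,14] z:[13,51] -> miss, prune

Visited [0, 12, 13, 2, 7, 14, 5]. Tests: 7 box, 0 leaf. Nearest: miss.

== RESULT ==
miss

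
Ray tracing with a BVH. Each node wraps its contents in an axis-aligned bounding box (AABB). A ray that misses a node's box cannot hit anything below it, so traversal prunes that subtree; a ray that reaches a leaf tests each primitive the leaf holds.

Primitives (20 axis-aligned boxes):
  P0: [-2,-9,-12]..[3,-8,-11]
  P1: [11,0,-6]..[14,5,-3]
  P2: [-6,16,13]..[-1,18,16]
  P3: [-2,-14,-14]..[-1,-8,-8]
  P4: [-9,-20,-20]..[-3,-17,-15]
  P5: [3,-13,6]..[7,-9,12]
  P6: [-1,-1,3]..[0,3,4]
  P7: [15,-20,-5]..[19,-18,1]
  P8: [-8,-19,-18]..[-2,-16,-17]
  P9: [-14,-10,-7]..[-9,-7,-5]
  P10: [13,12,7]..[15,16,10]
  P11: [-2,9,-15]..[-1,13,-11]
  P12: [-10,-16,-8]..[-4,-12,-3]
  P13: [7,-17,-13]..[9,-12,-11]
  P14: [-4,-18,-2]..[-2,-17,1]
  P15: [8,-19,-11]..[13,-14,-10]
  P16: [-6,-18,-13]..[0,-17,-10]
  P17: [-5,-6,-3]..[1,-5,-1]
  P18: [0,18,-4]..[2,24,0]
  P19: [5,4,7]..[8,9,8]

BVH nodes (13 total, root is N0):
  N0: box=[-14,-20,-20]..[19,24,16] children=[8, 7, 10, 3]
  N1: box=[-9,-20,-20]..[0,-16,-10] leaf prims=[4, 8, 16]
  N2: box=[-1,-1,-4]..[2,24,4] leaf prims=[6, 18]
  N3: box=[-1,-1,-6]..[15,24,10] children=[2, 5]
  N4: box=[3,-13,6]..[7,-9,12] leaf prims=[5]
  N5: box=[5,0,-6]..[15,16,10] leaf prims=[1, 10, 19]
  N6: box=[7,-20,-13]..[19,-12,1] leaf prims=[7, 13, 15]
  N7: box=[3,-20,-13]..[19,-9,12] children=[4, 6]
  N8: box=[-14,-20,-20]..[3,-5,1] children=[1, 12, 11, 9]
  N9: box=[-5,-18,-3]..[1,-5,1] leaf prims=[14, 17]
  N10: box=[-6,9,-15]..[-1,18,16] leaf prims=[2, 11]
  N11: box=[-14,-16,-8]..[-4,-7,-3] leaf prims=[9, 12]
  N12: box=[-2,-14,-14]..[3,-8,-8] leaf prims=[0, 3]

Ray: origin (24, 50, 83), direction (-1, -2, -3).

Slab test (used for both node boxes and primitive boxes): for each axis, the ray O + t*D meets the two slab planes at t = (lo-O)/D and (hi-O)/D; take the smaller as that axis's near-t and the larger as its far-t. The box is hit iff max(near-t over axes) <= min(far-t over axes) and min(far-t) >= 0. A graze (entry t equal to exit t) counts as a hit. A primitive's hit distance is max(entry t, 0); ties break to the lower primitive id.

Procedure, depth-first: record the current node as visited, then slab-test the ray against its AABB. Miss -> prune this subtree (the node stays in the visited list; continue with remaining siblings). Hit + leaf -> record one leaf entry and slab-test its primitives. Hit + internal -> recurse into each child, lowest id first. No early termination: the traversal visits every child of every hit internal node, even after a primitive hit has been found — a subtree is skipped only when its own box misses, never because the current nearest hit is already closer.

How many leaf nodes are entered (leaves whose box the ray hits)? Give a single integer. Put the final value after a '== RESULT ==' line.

Trace the traversal:
N0 x:[5,38] y:[13,35] z:[67/3,103/3] -> hit [67/3,103/3], descend [3, 7, 8, 10]
  N3 x:[9,25] y:[13,51/2] z:[73/3,89/3] -> hit [73/3,25], descend [2, 5]
    N2 x:[22,25] y:[13,51/2] z:[79/3,29] -> miss, prune
    N5 x:[9,19] y:[17,25] z:[73/3,89/3] -> miss, prune
  N7 x:[5,21] y:[59/2,35] z:[71/3,32] -> miss, prune
  N8 x:[21,38] y:[55/2,35] z:[82/3,103/3] -> hit [55/2,103/3], descend [1, 9, 11, 12]
    N1 x:[24,33] y:[33,35] z:[31,103/3] -> hit [33,33] leaf, test {P4(miss), P8(miss), P16(miss)}
    N9 x:[23,29] y:[55/2,34] z:[82/3,86/3] -> hit [55/2,86/3] leaf, test {P14(miss), P17@t=28}
    N11 x:[28,38] y:[57/2,33] z:[86/3,91/3] -> hit [86/3,91/3] leaf, test {P9(miss), P12(miss)}
    N12 x:[21,26] y:[29,32] z:[91/3,97/3] -> miss, prune
  N10 x:[25,30] y:[16,41/2] z:[67/3,98/3] -> miss, prune

11 AABB tests over nodes [0, 3, 2, 5, 7, 8, 1, 9, 11, 12, 10]; 3 leaves entered; closest P17.

== RESULT ==
3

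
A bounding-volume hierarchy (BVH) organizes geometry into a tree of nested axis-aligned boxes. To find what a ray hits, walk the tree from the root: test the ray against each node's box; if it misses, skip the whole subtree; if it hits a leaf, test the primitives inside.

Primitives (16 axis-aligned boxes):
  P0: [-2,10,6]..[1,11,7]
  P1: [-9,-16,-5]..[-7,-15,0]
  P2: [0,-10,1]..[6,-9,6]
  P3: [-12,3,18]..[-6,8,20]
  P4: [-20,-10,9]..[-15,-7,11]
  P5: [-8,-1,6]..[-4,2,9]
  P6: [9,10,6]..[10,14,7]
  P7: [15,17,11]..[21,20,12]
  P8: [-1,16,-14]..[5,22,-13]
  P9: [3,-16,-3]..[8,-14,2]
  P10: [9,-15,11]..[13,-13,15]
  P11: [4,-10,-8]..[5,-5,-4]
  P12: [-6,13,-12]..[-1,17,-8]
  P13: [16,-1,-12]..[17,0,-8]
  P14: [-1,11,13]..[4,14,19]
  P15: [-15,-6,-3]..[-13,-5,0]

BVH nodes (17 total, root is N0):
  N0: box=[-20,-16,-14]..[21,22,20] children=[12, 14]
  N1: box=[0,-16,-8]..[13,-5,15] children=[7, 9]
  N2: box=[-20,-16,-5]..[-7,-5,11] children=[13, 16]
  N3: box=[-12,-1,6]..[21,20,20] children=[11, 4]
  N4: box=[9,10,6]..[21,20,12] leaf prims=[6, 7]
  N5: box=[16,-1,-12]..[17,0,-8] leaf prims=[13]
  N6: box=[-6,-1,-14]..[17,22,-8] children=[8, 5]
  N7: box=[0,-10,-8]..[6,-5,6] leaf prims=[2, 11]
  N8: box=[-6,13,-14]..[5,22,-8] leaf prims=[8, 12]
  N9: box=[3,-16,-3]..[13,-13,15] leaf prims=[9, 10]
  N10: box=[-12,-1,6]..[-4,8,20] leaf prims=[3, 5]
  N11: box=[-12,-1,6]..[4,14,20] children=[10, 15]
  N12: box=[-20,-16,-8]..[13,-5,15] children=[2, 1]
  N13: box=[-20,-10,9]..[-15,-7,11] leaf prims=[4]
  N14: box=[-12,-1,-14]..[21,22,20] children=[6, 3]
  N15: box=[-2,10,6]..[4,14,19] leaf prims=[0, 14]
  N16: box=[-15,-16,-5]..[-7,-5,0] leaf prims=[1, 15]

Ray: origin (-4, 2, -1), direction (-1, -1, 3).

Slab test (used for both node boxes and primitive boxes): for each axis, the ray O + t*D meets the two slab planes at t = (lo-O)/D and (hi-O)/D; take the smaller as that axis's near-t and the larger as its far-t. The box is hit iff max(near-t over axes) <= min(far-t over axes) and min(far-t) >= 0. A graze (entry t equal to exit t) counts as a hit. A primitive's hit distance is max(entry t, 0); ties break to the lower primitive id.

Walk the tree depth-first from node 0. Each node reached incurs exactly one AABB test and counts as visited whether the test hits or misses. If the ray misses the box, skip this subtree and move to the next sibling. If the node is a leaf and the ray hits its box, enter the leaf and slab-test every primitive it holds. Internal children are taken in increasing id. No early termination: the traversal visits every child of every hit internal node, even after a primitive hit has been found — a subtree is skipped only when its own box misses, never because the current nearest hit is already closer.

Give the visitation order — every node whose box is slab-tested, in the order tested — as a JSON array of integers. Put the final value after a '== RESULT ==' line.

Trace the traversal:
N0 x:[-25,16] y:[-20,18] z:[-13/3,7] -> hit [-13/3,7], descend [12, 14]
  N12 x:[-17,16] y:[7,18] z:[-7/3,16/3] -> miss, prune
  N14 x:[-25,8] y:[-20,3] z:[-13/3,7] -> hit [-13/3,3], descend [3, 6]
    N3 x:[-25,8] y:[-18,3] z:[7/3,7] -> hit [7/3,3], descend [4, 11]
      N4 x:[-25,-13] y:[-18,-8] z:[7/3,13/3] -> miss, prune
      N11 x:[-8,8] y:[-12,3] z:[7/3,7] -> hit [7/3,3], descend [10, 15]
        N10 x:[0,8] y:[-6,3] z:[7/3,7] -> hit [7/3,3] leaf, test {P3(miss), P5@t=7/3}
        N15 x:[-8,-2] y:[-12,-8] z:[7/3,20/3] -> miss, prune
    N6 x:[-21,2] y:[-20,3] z:[-13/3,-7/3] -> miss, prune

9 AABB tests over nodes [0, 12, 14, 3, 4, 11, 10, 15, 6]; 1 leaf entered; closest P5.

== RESULT ==
[0, 12, 14, 3, 4, 11, 10, 15, 6]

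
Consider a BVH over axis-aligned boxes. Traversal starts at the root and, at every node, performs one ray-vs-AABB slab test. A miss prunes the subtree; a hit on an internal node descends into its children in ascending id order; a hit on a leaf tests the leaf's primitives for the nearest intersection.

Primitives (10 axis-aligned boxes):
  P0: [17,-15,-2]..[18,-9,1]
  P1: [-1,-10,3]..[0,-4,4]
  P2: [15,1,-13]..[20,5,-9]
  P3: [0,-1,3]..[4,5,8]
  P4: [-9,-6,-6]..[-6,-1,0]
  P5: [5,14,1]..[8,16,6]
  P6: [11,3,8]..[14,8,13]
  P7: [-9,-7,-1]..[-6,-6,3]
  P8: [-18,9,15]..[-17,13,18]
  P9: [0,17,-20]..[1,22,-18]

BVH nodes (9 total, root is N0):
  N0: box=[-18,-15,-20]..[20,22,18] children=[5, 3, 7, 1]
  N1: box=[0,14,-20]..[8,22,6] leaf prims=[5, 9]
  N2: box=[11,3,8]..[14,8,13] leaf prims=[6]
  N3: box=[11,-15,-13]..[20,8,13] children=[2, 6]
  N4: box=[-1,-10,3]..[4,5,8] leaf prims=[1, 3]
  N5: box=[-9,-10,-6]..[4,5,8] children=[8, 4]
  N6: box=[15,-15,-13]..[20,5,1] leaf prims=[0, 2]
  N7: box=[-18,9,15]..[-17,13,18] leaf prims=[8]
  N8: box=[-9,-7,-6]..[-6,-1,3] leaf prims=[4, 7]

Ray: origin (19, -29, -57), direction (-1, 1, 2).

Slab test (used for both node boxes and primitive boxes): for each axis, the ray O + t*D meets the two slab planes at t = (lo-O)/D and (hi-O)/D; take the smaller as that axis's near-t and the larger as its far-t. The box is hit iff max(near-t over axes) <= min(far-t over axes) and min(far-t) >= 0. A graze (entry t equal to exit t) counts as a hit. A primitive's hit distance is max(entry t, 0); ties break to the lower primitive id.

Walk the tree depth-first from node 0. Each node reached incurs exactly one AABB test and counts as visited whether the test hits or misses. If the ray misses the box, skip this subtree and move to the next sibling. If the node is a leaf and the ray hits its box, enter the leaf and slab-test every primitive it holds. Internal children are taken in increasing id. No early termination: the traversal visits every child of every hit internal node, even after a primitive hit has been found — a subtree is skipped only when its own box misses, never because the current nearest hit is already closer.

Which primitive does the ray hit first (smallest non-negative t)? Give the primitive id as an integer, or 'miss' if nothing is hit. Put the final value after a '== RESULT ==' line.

Traverse from the root:
N0 x:[-1,37] y:[14,51] z:[37/2,75/2] -> hit [37/2,37], descend [1, 3, 5, 7]
  N1 x:[11,19] y:[43,51] z:[37/2,63/2] -> miss, prune
  N3 x:[-1,8] y:[14,37] z:[22,35] -> miss, prune
  N5 x:[15,28] y:[19,34] z:[51/2,65/2] -> hit [51/2,28], descend [4, 8]
    N4 x:[15,20] y:[19,34] z:[30,65/2] -> miss, prune
    N8 x:[25,28] y:[22,28] z:[51/2,30] -> hit [51/2,28] leaf, test {P4@t=51/2, P7(miss)}
  N7 x:[36,37] y:[38,42] z:[36,75/2] -> miss, prune

Visited [0, 1, 3, 5, 4, 8, 7]. Tests: 7 box, 1 leaf. Nearest: P4.

== RESULT ==
4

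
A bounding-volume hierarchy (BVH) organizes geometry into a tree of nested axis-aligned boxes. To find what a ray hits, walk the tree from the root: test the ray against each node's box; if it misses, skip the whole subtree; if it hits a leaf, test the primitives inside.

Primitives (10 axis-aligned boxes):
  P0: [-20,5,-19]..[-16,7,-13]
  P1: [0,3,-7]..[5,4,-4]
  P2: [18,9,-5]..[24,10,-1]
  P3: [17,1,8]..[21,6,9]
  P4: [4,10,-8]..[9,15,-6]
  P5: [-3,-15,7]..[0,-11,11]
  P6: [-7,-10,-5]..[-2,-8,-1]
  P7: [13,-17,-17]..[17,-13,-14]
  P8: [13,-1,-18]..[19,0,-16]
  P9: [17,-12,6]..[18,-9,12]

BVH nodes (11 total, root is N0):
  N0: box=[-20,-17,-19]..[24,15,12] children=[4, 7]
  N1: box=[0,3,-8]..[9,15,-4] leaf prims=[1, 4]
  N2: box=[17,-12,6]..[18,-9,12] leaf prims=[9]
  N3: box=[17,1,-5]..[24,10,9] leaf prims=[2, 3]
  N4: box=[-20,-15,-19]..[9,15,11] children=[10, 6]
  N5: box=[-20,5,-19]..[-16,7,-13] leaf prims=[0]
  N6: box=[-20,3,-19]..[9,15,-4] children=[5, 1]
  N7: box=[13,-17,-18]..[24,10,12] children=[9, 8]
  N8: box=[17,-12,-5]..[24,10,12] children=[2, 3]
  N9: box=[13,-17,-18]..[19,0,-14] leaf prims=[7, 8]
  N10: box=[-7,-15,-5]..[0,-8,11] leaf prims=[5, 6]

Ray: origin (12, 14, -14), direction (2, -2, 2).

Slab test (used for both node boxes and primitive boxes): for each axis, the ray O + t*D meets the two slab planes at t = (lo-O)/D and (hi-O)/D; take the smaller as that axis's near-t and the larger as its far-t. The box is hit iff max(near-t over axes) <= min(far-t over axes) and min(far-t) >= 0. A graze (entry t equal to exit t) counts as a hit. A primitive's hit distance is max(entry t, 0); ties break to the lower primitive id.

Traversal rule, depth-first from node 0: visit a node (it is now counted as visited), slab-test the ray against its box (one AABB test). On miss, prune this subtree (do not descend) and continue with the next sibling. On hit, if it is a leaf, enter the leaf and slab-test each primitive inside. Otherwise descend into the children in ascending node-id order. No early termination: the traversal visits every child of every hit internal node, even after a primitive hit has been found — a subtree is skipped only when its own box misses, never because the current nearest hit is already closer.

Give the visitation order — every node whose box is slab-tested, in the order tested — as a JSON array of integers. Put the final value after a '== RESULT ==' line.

Walk:
N0 x:[-16,6] y:[-1/2,31/2] z:[-5/2,13] -> hit [-1/2,6], descend [4, 7]
  N4 x:[-16,-3/2] y:[-1/2,29/2] z:[-5/2,25/2] -> miss, prune
  N7 x:[1/2,6] y:[2,31/2] z:[-2,13] -> hit [2,6], descend [8, 9]
    N8 x:[5/2,6] y:[2,13] z:[9/2,13] -> hit [9/2,6], descend [2, 3]
      N2 x:[5/2,3] y:[23/2,13] z:[10,13] -> miss, prune
      N3 x:[5/2,6] y:[2,13/2] z:[9/2,23/2] -> hit [9/2,6] leaf, test {P2(miss), P3(miss)}
    N9 x:[1/2,7/2] y:[7,31/2] z:[-2,0] -> miss, prune

7 AABB tests over nodes [0, 4, 7, 8, 2, 3, 9]; 1 leaf entered; closest miss.

== RESULT ==
[0, 4, 7, 8, 2, 3, 9]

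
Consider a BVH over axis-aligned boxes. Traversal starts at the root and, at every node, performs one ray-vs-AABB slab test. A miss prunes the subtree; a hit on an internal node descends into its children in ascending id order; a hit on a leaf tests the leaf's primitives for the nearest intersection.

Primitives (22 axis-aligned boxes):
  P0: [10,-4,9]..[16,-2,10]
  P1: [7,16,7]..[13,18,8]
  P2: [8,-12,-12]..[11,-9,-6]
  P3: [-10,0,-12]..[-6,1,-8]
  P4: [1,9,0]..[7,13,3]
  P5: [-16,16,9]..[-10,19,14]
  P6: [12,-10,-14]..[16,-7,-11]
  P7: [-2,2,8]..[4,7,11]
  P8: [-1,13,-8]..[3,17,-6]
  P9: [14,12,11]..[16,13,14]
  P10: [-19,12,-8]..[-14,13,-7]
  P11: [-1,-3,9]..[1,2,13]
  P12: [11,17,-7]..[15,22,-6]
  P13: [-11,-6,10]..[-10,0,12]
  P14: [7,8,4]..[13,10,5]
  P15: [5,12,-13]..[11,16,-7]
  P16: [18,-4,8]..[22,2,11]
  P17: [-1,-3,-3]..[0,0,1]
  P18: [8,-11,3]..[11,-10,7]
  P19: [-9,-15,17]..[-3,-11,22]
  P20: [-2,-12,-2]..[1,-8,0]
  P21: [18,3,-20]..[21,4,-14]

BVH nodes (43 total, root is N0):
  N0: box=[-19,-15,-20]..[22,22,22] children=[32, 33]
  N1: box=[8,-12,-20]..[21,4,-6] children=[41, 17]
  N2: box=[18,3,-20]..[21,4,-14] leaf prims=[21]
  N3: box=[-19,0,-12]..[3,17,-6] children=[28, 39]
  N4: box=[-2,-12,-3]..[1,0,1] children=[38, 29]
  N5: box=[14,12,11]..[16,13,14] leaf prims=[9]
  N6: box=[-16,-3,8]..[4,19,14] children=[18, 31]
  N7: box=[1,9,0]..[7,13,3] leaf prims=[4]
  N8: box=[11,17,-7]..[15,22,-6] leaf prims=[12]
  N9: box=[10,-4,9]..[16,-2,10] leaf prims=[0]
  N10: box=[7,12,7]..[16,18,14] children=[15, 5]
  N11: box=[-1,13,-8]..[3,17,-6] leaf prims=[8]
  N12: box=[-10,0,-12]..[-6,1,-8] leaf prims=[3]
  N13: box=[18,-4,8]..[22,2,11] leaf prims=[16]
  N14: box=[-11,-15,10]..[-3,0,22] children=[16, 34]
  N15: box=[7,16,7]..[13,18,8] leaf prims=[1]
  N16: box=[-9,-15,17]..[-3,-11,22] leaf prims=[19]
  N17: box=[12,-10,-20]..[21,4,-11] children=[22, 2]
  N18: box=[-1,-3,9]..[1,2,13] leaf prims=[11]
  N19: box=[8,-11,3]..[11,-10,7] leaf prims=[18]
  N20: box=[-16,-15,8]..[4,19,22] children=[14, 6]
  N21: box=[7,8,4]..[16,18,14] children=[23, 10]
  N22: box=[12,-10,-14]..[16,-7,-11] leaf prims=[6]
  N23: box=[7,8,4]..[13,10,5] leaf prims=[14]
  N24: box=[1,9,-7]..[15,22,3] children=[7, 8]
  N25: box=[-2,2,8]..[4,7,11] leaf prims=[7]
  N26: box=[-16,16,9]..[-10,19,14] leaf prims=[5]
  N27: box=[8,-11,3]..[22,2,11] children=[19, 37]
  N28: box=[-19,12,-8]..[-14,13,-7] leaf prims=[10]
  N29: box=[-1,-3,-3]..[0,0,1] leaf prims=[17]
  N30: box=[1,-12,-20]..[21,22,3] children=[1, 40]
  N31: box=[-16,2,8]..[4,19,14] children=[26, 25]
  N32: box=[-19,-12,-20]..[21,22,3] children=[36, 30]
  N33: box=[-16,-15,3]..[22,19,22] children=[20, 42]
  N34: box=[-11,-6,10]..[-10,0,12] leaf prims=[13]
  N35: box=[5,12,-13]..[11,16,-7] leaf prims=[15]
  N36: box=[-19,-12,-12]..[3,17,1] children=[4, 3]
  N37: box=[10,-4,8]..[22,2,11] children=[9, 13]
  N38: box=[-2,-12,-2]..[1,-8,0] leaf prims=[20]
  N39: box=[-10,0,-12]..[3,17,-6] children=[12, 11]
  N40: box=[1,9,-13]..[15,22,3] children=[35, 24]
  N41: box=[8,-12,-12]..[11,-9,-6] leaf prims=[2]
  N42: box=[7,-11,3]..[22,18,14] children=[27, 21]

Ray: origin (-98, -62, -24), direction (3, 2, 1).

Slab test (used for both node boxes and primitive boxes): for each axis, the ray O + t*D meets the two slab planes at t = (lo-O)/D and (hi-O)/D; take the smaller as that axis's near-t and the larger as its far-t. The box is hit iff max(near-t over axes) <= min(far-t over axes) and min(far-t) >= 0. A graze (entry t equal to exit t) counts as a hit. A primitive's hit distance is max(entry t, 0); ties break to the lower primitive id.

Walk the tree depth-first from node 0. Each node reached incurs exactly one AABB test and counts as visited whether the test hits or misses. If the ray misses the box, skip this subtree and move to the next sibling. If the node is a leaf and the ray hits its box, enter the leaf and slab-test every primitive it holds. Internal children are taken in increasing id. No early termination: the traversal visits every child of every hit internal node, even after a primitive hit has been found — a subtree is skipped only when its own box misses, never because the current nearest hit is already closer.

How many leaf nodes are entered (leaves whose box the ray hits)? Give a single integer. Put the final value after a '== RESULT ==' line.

Walk:
N0 x:[79/3,40] y:[47/2,42] z:[4,46] -> hit [79/3,40], descend [32, 33]
  N32 x:[79/3,119/3] y:[25,42] z:[4,27] -> hit [79/3,27], descend [30, 36]
    N30 x:[33,119/3] y:[25,42] z:[4,27] -> miss, prune
    N36 x:[79/3,101/3] y:[25,79/2] z:[12,25] -> miss, prune
  N33 x:[82/3,40] y:[47/2,81/2] z:[27,46] -> hit [82/3,40], descend [20, 42]
    N20 x:[82/3,34] y:[47/2,81/2] z:[32,46] -> hit [32,34], descend [6, 14]
      N6 x:[82/3,34] y:[59/2,81/2] z:[32,38] -> hit [32,34], descend [18, 31]
        N18 x:[97/3,33] y:[59/2,32] z:[33,37] -> miss, prune
        N31 x:[82/3,34] y:[32,81/2] z:[32,38] -> hit [32,34], descend [25, 26]
          N25 x:[32,34] y:[32,69/2] z:[32,35] -> hit [32,34] leaf, test {P7@t=32}
          N26 x:[82/3,88/3] y:[39,81/2] z:[33,38] -> miss, prune
      N14 x:[29,95/3] y:[47/2,31] z:[34,46] -> miss, prune
    N42 x:[35,40] y:[51/2,40] z:[27,38] -> hit [35,38], descend [21, 27]
      N21 x:[35,38] y:[35,40] z:[28,38] -> hit [35,38], descend [10, 23]
        N10 x:[35,38] y:[37,40] z:[31,38] -> hit [37,38], descend [5, 15]
          N5 x:[112/3,38] y:[37,75/2] z:[35,38] -> hit [112/3,75/2] leaf, test {P9@t=112/3}
          N15 x:[35,37] y:[39,40] z:[31,32] -> miss, prune
        N23 x:[35,37] y:[35,36] z:[28,29] -> miss, prune
      N27 x:[106/3,40] y:[51/2,32] z:[27,35] -> miss, prune

Summary -> nodes [0, 32, 30, 36, 33, 20, 6, 18, 31, 25, 26, 14, 42, 21, 10, 5, 15, 23, 27]; box-tests=19; leaf-entries=2; first=P7

== RESULT ==
2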